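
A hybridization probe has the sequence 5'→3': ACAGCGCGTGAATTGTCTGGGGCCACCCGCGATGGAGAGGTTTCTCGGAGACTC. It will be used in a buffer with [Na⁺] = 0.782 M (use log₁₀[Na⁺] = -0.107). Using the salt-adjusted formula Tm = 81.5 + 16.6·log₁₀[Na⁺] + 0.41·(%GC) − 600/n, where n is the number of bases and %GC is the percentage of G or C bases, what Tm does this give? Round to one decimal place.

93.7°C

Length n = 54. Base counts: G=19, A=10, C=14, T=11
G+C = 33, so %GC = 33/54 × 100 = 61.111%
Salt term: 16.6 × (-0.107) = -1.776
GC term: 0.41 × 61.111 = 25.056; length term: −600/54 = −11.111
Tm = 81.5 + (-1.776) + 25.056 − 11.111 = 93.669 → 93.7°C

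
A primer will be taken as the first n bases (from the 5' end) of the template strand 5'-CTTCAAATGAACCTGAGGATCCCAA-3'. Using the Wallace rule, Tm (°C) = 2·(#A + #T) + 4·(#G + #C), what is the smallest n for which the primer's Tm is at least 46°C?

First 16 bases: CTTCAAATGAACCTGA → Tm = 44°C (< 46°C)
First 17 bases: CTTCAAATGAACCTGAG → Tm = 48°C (≥ 46°C)
Each additional base adds 2°C (A/T) or 4°C (G/C), so Tm is non-decreasing in n; n = 17 is the first length to reach 46°C.

n = 17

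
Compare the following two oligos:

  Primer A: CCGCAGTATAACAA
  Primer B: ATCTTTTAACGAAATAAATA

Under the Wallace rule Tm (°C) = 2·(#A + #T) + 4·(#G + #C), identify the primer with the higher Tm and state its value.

Primer A: A+T=8, G+C=6 → Tm = 2(8)+4(6) = 40°C
Primer B: A+T=17, G+C=3 → Tm = 2(17)+4(3) = 46°C
40°C vs 46°C → primer B is higher.

Primer B, 46°C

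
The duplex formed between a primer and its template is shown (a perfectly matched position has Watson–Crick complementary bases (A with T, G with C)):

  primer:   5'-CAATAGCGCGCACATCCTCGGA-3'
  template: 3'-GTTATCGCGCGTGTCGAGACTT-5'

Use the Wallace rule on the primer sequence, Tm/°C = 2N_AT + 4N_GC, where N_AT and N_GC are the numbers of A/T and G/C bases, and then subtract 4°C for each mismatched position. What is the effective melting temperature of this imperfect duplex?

50°C

Primer base counts: A=6, T=3, G=5, C=8 → A+T=9, G+C=13
Perfect-match Tm = 2(9) + 4(13) = 18 + 52 = 70°C
Mismatches (positions where the bases are not complementary): 5 (at positions 15, 17, 18, 19, 21)
Effective Tm = 70 − 5×4 = 70 − 20 = 50°C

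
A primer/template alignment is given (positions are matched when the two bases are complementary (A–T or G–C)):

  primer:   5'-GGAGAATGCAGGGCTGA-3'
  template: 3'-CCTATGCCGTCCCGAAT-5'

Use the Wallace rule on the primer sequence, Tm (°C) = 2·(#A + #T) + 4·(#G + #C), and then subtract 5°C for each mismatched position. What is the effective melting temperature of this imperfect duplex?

34°C

Primer base counts: A=5, T=2, G=8, C=2 → A+T=7, G+C=10
Perfect-match Tm = 2(7) + 4(10) = 14 + 40 = 54°C
Mismatches (positions where the bases are not complementary): 4 (at positions 4, 6, 7, 16)
Effective Tm = 54 − 4×5 = 54 − 20 = 34°C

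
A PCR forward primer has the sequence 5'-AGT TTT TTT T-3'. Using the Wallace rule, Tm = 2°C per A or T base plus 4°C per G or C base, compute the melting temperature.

22°C

Base counts: C=0, G=1, T=8, A=1
A+T = 9, G+C = 1
Tm = 4·1 + 2·9 = 4 + 18 = 22°C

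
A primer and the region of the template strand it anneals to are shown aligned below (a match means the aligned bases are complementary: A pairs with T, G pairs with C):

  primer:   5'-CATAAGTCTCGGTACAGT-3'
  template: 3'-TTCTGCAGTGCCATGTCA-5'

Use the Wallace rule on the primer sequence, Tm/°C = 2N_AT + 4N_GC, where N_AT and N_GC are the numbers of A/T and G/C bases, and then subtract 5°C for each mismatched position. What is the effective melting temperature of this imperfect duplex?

32°C

Primer base counts: A=5, T=5, G=4, C=4 → A+T=10, G+C=8
Perfect-match Tm = 2(10) + 4(8) = 20 + 32 = 52°C
Mismatches (positions where the bases are not complementary): 4 (at positions 1, 3, 5, 9)
Effective Tm = 52 − 4×5 = 52 − 20 = 32°C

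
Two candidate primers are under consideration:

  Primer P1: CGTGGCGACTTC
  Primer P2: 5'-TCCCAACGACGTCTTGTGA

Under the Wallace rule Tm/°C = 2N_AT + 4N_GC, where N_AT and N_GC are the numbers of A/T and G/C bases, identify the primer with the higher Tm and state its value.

Primer P1: A+T=4, G+C=8 → Tm = 2(4)+4(8) = 40°C
Primer P2: A+T=9, G+C=10 → Tm = 2(9)+4(10) = 58°C
40°C vs 58°C → primer P2 is higher.

Primer P2, 58°C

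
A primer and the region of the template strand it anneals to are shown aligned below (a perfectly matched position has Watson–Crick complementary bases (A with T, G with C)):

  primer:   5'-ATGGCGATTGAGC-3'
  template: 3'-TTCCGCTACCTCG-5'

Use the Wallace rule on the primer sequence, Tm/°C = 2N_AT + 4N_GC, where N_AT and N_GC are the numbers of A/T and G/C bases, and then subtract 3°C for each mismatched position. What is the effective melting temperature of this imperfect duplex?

Primer base counts: A=3, T=3, G=5, C=2 → A+T=6, G+C=7
Perfect-match Tm = 2(6) + 4(7) = 12 + 28 = 40°C
Mismatches (positions where the bases are not complementary): 2 (at positions 2, 9)
Effective Tm = 40 − 2×3 = 40 − 6 = 34°C

34°C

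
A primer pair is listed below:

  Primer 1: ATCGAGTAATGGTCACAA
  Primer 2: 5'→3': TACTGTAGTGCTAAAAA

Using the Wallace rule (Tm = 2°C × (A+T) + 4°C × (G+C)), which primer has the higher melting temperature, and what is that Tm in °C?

Primer 1: A+T=11, G+C=7 → Tm = 2(11)+4(7) = 50°C
Primer 2: A+T=12, G+C=5 → Tm = 2(12)+4(5) = 44°C
50°C vs 44°C → primer 1 is higher.

Primer 1, 50°C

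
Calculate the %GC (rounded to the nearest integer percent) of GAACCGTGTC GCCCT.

Counting bases: G=4, C=6, A=2, T=3
G+C = 4 + 6 = 10 out of 15 bases
%GC = 10/15 × 100 = 66.67% ≈ 67%

67%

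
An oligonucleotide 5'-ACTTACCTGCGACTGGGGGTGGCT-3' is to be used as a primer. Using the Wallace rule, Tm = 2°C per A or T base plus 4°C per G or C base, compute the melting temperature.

78°C

G=9, A=3, C=6, T=6
AT pairs contribute 9, GC pairs contribute 15.
Tm = 4·15 + 2·9 = 60 + 18 = 78°C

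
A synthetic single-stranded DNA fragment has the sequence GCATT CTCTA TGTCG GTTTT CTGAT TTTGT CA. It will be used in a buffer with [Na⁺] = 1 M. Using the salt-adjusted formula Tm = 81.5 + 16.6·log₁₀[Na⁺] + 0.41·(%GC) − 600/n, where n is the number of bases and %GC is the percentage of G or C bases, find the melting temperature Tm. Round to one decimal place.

Length n = 32. Counting bases: C=6, T=16, G=6, A=4
G+C = 12, so %GC = 12/32 × 100 = 37.5%
Salt term: 16.6 × (0) = 0
GC term: 0.41 × 37.5 = 15.375; length term: −600/32 = −18.75
Tm = 81.5 + (0) + 15.375 − 18.75 = 78.125 → 78.1°C

78.1°C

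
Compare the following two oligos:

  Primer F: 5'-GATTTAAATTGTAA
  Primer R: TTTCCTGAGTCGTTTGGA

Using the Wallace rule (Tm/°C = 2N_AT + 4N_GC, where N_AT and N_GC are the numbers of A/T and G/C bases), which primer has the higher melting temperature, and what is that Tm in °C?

Primer F: A+T=12, G+C=2 → Tm = 2(12)+4(2) = 32°C
Primer R: A+T=10, G+C=8 → Tm = 2(10)+4(8) = 52°C
32°C vs 52°C → primer R is higher.

Primer R, 52°C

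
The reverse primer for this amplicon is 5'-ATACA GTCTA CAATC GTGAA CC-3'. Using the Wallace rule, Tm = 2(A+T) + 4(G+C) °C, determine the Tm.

62°C

G=3, T=5, C=6, A=8
A+T = 13, G+C = 9
Tm = 2×13 + 4×9 = 62°C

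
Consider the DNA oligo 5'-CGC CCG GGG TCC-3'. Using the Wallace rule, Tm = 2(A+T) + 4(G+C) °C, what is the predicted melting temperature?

C=6, A=0, T=1, G=5
So N_AT = 1 and N_GC = 11.
Tm = 2×1 + 4×11 = 46°C

46°C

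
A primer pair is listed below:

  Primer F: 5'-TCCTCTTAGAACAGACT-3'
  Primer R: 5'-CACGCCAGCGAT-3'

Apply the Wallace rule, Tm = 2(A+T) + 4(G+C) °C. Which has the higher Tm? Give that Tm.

Primer F: A+T=10, G+C=7 → Tm = 2(10)+4(7) = 48°C
Primer R: A+T=4, G+C=8 → Tm = 2(4)+4(8) = 40°C
48°C vs 40°C → primer F is higher.

Primer F, 48°C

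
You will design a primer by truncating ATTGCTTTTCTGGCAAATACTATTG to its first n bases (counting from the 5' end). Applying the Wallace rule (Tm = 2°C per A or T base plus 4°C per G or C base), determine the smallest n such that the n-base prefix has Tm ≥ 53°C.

First 19 bases: ATTGCTTTTCTGGCAAATA → Tm = 50°C (< 53°C)
First 20 bases: ATTGCTTTTCTGGCAAATAC → Tm = 54°C (≥ 53°C)
Each additional base adds 2°C (A/T) or 4°C (G/C), so Tm is non-decreasing in n; n = 20 is the first length to reach 53°C.

n = 20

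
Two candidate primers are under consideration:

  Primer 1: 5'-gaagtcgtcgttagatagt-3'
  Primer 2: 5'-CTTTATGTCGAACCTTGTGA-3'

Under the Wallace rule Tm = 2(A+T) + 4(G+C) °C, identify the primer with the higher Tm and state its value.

Primer 2, 56°C

Primer 1: A+T=11, G+C=8 → Tm = 2(11)+4(8) = 54°C
Primer 2: A+T=12, G+C=8 → Tm = 2(12)+4(8) = 56°C
54°C vs 56°C → primer 2 is higher.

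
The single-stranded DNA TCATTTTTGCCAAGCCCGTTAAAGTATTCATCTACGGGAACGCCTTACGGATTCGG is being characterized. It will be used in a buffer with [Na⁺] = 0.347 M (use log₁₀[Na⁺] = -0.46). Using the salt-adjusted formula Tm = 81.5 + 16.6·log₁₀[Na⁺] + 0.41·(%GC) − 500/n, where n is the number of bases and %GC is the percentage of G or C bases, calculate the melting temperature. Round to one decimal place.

84.0°C

Length n = 56. Scanning the sequence gives G=12, T=17, A=13, C=14.
G+C = 26, so %GC = 26/56 × 100 = 46.429%
Salt term: 16.6 × (-0.46) = -7.636
GC term: 0.41 × 46.429 = 19.036; length term: −500/56 = −8.929
Tm = 81.5 + (-7.636) + 19.036 − 8.929 = 83.971 → 84.0°C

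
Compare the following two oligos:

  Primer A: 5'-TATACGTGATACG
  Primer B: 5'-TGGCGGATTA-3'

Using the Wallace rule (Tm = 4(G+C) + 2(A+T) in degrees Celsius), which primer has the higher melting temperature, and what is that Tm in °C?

Primer A, 36°C

Primer A: A+T=8, G+C=5 → Tm = 2(8)+4(5) = 36°C
Primer B: A+T=5, G+C=5 → Tm = 2(5)+4(5) = 30°C
36°C vs 30°C → primer A is higher.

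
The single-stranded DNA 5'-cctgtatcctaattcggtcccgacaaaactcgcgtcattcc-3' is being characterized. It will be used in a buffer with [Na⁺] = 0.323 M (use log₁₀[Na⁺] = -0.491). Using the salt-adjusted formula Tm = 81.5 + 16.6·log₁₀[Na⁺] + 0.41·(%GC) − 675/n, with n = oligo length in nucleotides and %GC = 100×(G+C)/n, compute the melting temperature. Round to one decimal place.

77.9°C

Length n = 41. Base counts: C=15, A=9, G=6, T=11
G+C = 21, so %GC = 21/41 × 100 = 51.22%
Salt term: 16.6 × (-0.491) = -8.151
GC term: 0.41 × 51.22 = 21; length term: −675/41 = −16.463
Tm = 81.5 + (-8.151) + 21 − 16.463 = 77.886 → 77.9°C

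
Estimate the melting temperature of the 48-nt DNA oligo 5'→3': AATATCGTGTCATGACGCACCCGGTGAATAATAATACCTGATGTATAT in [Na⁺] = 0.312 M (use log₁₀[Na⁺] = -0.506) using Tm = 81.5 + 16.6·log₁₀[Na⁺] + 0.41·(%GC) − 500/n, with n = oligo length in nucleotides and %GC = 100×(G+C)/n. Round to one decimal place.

78.1°C

Length n = 48. Scanning the sequence gives G=9, C=9, A=16, T=14.
G+C = 18, so %GC = 18/48 × 100 = 37.5%
Salt term: 16.6 × (-0.506) = -8.4
GC term: 0.41 × 37.5 = 15.375; length term: −500/48 = −10.417
Tm = 81.5 + (-8.4) + 15.375 − 10.417 = 78.058 → 78.1°C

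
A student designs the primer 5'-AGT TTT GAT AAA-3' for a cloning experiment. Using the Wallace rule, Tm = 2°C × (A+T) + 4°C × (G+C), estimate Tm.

Scanning the sequence gives C=0, A=5, T=5, G=2.
AT pairs contribute 10, GC pairs contribute 2.
Tm = 2×10 + 4×2 = 28°C

28°C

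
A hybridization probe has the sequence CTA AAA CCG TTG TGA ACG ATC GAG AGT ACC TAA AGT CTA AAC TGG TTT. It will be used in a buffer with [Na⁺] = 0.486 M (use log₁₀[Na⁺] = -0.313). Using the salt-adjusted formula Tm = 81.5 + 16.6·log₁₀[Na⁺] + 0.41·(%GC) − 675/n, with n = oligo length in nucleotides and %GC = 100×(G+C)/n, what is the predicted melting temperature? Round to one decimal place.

78.5°C

Length n = 48. Counting bases: C=9, T=13, G=10, A=16
G+C = 19, so %GC = 19/48 × 100 = 39.583%
Salt term: 16.6 × (-0.313) = -5.196
GC term: 0.41 × 39.583 = 16.229; length term: −675/48 = −14.062
Tm = 81.5 + (-5.196) + 16.229 − 14.062 = 78.471 → 78.5°C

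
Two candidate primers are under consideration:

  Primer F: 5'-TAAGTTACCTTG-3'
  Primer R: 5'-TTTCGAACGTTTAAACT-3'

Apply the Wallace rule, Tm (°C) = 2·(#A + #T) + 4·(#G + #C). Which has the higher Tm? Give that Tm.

Primer R, 44°C

Primer F: A+T=8, G+C=4 → Tm = 2(8)+4(4) = 32°C
Primer R: A+T=12, G+C=5 → Tm = 2(12)+4(5) = 44°C
32°C vs 44°C → primer R is higher.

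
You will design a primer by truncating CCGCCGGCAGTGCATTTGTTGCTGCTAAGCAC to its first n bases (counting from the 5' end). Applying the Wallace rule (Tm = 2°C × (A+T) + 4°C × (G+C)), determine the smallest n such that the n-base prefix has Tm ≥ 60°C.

n = 18

First 17 bases: CCGCCGGCAGTGCATTT → Tm = 56°C (< 60°C)
First 18 bases: CCGCCGGCAGTGCATTTG → Tm = 60°C (≥ 60°C)
Since every base adds ≥2°C, Tm only increases with n, so the threshold is first crossed at n = 18.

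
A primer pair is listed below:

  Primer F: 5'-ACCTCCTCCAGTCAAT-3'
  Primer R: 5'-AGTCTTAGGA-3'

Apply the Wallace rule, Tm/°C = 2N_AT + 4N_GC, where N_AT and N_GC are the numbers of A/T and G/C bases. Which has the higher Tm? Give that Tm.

Primer F: A+T=8, G+C=8 → Tm = 2(8)+4(8) = 48°C
Primer R: A+T=6, G+C=4 → Tm = 2(6)+4(4) = 28°C
48°C vs 28°C → primer F is higher.

Primer F, 48°C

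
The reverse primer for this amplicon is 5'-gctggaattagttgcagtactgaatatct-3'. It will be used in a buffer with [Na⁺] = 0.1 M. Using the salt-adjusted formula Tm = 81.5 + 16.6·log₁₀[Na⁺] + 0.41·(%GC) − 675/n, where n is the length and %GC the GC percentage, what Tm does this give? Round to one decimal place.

57.2°C

Length n = 29. T=10, A=8, G=7, C=4
G+C = 11, so %GC = 11/29 × 100 = 37.931%
Salt term: 16.6 × (-1) = -16.6
GC term: 0.41 × 37.931 = 15.552; length term: −675/29 = −23.276
Tm = 81.5 + (-16.6) + 15.552 − 23.276 = 57.176 → 57.2°C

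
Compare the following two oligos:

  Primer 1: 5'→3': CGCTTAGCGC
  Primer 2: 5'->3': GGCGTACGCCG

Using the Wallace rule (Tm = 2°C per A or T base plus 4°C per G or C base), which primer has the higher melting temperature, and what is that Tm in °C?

Primer 1: A+T=3, G+C=7 → Tm = 2(3)+4(7) = 34°C
Primer 2: A+T=2, G+C=9 → Tm = 2(2)+4(9) = 40°C
34°C vs 40°C → primer 2 is higher.

Primer 2, 40°C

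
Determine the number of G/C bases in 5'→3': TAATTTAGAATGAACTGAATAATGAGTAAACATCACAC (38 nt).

10

Counting bases: G=5, T=10, A=18, C=5
G+C = 5 + 5 = 10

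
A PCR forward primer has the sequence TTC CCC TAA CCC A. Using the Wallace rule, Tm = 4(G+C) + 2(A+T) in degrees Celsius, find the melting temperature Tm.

40°C

C=7, A=3, G=0, T=3
AT pairs contribute 6, GC pairs contribute 7.
Tm = 4·7 + 2·6 = 28 + 12 = 40°C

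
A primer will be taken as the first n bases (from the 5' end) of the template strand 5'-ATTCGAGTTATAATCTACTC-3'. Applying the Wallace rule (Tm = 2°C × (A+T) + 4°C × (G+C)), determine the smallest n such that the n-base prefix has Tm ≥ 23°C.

First 8 bases: ATTCGAGT → Tm = 22°C (< 23°C)
First 9 bases: ATTCGAGTT → Tm = 24°C (≥ 23°C)
Since every base adds ≥2°C, Tm only increases with n, so the threshold is first crossed at n = 9.

n = 9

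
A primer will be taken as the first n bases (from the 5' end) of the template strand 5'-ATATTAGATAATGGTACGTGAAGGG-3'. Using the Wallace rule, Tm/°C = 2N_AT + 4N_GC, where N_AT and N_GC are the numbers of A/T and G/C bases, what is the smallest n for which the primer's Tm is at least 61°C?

n = 24

First 23 bases: ATATTAGATAATGGTACGTGAAG → Tm = 60°C (< 61°C)
First 24 bases: ATATTAGATAATGGTACGTGAAGG → Tm = 64°C (≥ 61°C)
Each additional base adds 2°C (A/T) or 4°C (G/C), so Tm is non-decreasing in n; n = 24 is the first length to reach 61°C.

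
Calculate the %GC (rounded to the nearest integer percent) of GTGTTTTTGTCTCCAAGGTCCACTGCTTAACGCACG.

50%

Counting bases: A=6, T=12, C=10, G=8
G+C = 8 + 10 = 18 out of 36 bases
%GC = 18/36 × 100 = 50% ≈ 50%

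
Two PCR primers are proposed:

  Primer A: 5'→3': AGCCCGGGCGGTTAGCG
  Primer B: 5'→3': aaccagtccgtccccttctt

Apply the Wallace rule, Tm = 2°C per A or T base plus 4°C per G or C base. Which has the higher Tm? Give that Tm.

Primer A: A+T=4, G+C=13 → Tm = 2(4)+4(13) = 60°C
Primer B: A+T=9, G+C=11 → Tm = 2(9)+4(11) = 62°C
60°C vs 62°C → primer B is higher.

Primer B, 62°C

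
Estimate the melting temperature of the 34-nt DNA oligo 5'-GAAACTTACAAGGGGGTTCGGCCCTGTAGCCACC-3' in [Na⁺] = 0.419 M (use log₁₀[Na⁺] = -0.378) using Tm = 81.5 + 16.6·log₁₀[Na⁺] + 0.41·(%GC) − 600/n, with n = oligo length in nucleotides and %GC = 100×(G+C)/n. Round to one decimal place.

Length n = 34. Counting bases: A=8, T=6, C=10, G=10
G+C = 20, so %GC = 20/34 × 100 = 58.824%
Salt term: 16.6 × (-0.378) = -6.275
GC term: 0.41 × 58.824 = 24.118; length term: −600/34 = −17.647
Tm = 81.5 + (-6.275) + 24.118 − 17.647 = 81.696 → 81.7°C

81.7°C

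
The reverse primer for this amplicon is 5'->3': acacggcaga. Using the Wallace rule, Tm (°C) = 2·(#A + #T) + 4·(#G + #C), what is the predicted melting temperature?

32°C

Scanning the sequence gives C=3, T=0, A=4, G=3.
AT pairs contribute 4, GC pairs contribute 6.
Tm = 2×4 + 4×6 = 32°C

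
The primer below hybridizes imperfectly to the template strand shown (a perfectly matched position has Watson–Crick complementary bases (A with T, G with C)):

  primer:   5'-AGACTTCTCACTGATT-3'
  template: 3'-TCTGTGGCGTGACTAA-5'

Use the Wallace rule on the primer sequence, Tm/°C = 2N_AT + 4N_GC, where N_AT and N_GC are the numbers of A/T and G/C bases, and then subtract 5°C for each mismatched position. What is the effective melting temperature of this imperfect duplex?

29°C

Primer base counts: A=4, T=6, G=2, C=4 → A+T=10, G+C=6
Perfect-match Tm = 2(10) + 4(6) = 20 + 24 = 44°C
Mismatches (positions where the bases are not complementary): 3 (at positions 5, 6, 8)
Effective Tm = 44 − 3×5 = 44 − 15 = 29°C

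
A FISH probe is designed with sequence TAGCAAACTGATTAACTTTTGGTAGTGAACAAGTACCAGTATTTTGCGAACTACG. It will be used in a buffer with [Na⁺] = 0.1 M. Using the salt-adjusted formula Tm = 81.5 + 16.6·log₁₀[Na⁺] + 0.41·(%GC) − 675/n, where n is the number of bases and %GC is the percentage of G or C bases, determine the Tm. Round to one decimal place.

Length n = 55. T=17, G=11, C=9, A=18
G+C = 20, so %GC = 20/55 × 100 = 36.364%
Salt term: 16.6 × (-1) = -16.6
GC term: 0.41 × 36.364 = 14.909; length term: −675/55 = −12.273
Tm = 81.5 + (-16.6) + 14.909 − 12.273 = 67.536 → 67.5°C

67.5°C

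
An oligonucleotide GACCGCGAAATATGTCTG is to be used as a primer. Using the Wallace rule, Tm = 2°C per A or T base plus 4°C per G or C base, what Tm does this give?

54°C

Base counts: A=5, T=4, C=4, G=5
So N_AT = 9 and N_GC = 9.
Tm = 4·9 + 2·9 = 36 + 18 = 54°C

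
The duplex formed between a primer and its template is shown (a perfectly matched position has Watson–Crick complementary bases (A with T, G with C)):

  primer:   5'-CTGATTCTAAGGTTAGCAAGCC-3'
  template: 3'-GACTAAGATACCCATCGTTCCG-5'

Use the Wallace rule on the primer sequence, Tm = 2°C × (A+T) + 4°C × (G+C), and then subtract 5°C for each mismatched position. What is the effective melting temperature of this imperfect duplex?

49°C

Primer base counts: A=6, T=6, G=5, C=5 → A+T=12, G+C=10
Perfect-match Tm = 2(12) + 4(10) = 24 + 40 = 64°C
Mismatches (positions where the bases are not complementary): 3 (at positions 10, 13, 21)
Effective Tm = 64 − 3×5 = 64 − 15 = 49°C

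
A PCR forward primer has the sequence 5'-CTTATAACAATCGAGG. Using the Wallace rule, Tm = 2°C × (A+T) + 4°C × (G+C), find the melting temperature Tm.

Scanning the sequence gives A=6, G=3, C=3, T=4.
So N_AT = 10 and N_GC = 6.
Tm = 2(10) + 4(6) = 20 + 24 = 44°C

44°C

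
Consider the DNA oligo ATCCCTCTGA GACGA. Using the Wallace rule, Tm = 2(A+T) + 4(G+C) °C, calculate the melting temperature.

46°C

Base counts: T=3, C=5, A=4, G=3
AT pairs contribute 7, GC pairs contribute 8.
Tm = 2×7 + 4×8 = 46°C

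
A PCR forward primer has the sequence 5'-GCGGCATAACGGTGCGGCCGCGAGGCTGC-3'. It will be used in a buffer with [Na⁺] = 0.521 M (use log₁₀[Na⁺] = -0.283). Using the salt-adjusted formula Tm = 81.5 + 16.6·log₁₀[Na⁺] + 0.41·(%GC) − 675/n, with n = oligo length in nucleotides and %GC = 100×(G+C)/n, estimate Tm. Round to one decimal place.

Length n = 29. C=9, T=3, A=4, G=13
G+C = 22, so %GC = 22/29 × 100 = 75.862%
Salt term: 16.6 × (-0.283) = -4.698
GC term: 0.41 × 75.862 = 31.103; length term: −675/29 = −23.276
Tm = 81.5 + (-4.698) + 31.103 − 23.276 = 84.629 → 84.6°C

84.6°C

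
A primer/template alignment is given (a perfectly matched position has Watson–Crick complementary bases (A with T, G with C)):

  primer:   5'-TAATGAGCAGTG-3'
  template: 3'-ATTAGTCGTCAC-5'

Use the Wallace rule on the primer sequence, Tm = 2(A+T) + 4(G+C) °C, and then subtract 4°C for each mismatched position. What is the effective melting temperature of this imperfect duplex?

Primer base counts: A=4, T=3, G=4, C=1 → A+T=7, G+C=5
Perfect-match Tm = 2(7) + 4(5) = 14 + 20 = 34°C
Mismatches (positions where the bases are not complementary): 1 (at position 5)
Effective Tm = 34 − 1×4 = 34 − 4 = 30°C

30°C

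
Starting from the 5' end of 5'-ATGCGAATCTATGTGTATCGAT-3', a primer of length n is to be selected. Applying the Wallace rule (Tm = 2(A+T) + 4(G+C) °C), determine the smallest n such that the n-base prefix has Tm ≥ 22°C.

n = 8

First 7 bases: ATGCGAA → Tm = 20°C (< 22°C)
First 8 bases: ATGCGAAT → Tm = 22°C (≥ 22°C)
Since every base adds ≥2°C, Tm only increases with n, so the threshold is first crossed at n = 8.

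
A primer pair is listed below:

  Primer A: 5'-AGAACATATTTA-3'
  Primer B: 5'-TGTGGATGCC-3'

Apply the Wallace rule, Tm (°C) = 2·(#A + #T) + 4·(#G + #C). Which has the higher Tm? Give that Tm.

Primer B, 32°C

Primer A: A+T=10, G+C=2 → Tm = 2(10)+4(2) = 28°C
Primer B: A+T=4, G+C=6 → Tm = 2(4)+4(6) = 32°C
28°C vs 32°C → primer B is higher.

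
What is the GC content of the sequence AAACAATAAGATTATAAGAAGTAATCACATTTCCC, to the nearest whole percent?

26%

Counting bases: G=3, T=9, C=6, A=17
G+C = 3 + 6 = 9 out of 35 bases
%GC = 9/35 × 100 = 25.71% ≈ 26%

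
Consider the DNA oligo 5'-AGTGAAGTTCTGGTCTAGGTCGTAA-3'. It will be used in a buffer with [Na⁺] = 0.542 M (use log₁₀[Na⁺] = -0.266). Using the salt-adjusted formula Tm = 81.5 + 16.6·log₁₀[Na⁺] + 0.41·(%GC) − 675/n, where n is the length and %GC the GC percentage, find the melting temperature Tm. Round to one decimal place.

Length n = 25. Counting bases: A=6, C=3, G=8, T=8
G+C = 11, so %GC = 11/25 × 100 = 44%
Salt term: 16.6 × (-0.266) = -4.416
GC term: 0.41 × 44 = 18.04; length term: −675/25 = −27
Tm = 81.5 + (-4.416) + 18.04 − 27 = 68.124 → 68.1°C

68.1°C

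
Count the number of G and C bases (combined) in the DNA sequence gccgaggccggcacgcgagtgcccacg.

Base counts: T=1, A=4, C=11, G=11
G+C = 11 + 11 = 22

22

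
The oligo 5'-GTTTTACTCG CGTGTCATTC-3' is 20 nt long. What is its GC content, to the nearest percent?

Scanning the sequence gives G=4, T=9, A=2, C=5.
G+C = 4 + 5 = 9 out of 20 bases
%GC = 9/20 × 100 = 45% ≈ 45%

45%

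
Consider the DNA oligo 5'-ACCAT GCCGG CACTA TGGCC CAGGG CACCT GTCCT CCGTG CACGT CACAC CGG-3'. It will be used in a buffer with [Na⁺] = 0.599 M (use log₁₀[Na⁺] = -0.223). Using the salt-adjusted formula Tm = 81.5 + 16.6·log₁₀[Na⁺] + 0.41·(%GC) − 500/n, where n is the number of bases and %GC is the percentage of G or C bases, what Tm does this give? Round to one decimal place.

96.2°C

Length n = 53. Counting bases: A=9, C=22, G=14, T=8
G+C = 36, so %GC = 36/53 × 100 = 67.925%
Salt term: 16.6 × (-0.223) = -3.702
GC term: 0.41 × 67.925 = 27.849; length term: −500/53 = −9.434
Tm = 81.5 + (-3.702) + 27.849 − 9.434 = 96.213 → 96.2°C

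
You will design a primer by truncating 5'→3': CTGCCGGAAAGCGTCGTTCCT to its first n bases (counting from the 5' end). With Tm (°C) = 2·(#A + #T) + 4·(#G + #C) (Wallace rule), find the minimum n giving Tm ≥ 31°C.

n = 10

First 9 bases: CTGCCGGAA → Tm = 30°C (< 31°C)
First 10 bases: CTGCCGGAAA → Tm = 32°C (≥ 31°C)
Each additional base adds 2°C (A/T) or 4°C (G/C), so Tm is non-decreasing in n; n = 10 is the first length to reach 31°C.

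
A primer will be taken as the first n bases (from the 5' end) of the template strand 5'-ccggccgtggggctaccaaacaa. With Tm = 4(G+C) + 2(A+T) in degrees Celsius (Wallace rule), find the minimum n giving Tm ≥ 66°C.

n = 19

First 18 bases: CCGGCCGTGGGGCTACCA → Tm = 64°C (< 66°C)
First 19 bases: CCGGCCGTGGGGCTACCAA → Tm = 66°C (≥ 66°C)
Since every base adds ≥2°C, Tm only increases with n, so the threshold is first crossed at n = 19.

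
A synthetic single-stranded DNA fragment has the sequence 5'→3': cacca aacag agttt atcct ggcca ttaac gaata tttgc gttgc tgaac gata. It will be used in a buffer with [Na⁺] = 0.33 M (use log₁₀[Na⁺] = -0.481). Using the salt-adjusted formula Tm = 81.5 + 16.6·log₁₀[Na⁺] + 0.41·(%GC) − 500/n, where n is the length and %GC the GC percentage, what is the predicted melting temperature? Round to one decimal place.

Length n = 54. G=10, A=17, C=12, T=15
G+C = 22, so %GC = 22/54 × 100 = 40.741%
Salt term: 16.6 × (-0.481) = -7.985
GC term: 0.41 × 40.741 = 16.704; length term: −500/54 = −9.259
Tm = 81.5 + (-7.985) + 16.704 − 9.259 = 80.96 → 81.0°C

81.0°C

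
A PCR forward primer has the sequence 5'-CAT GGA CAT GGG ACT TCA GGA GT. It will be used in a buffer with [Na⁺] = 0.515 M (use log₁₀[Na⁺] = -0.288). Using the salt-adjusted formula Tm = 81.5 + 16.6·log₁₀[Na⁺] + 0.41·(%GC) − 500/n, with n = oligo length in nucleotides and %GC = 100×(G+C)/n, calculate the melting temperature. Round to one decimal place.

Length n = 23. Scanning the sequence gives G=8, T=5, C=4, A=6.
G+C = 12, so %GC = 12/23 × 100 = 52.174%
Salt term: 16.6 × (-0.288) = -4.781
GC term: 0.41 × 52.174 = 21.391; length term: −500/23 = −21.739
Tm = 81.5 + (-4.781) + 21.391 − 21.739 = 76.371 → 76.4°C

76.4°C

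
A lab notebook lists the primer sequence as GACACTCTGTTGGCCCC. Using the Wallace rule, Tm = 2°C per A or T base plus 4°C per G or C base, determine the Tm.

56°C

Counting bases: C=7, A=2, T=4, G=4
A+T = 6, G+C = 11
Tm = 2×6 + 4×11 = 56°C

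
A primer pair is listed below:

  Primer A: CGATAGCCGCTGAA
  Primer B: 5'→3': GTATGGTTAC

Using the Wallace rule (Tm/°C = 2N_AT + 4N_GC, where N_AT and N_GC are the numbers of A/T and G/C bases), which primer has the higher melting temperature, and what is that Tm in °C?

Primer A, 44°C

Primer A: A+T=6, G+C=8 → Tm = 2(6)+4(8) = 44°C
Primer B: A+T=6, G+C=4 → Tm = 2(6)+4(4) = 28°C
44°C vs 28°C → primer A is higher.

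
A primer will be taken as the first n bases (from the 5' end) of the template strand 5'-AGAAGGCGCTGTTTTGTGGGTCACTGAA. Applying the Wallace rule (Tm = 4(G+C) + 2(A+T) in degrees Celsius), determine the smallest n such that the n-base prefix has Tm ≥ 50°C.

n = 17

First 16 bases: AGAAGGCGCTGTTTTG → Tm = 48°C (< 50°C)
First 17 bases: AGAAGGCGCTGTTTTGT → Tm = 50°C (≥ 50°C)
Since every base adds ≥2°C, Tm only increases with n, so the threshold is first crossed at n = 17.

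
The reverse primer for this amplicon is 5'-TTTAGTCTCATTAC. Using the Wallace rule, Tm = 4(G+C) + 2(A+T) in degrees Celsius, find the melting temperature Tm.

C=3, T=7, A=3, G=1
A+T = 10, G+C = 4
Tm = 2×10 + 4×4 = 36°C

36°C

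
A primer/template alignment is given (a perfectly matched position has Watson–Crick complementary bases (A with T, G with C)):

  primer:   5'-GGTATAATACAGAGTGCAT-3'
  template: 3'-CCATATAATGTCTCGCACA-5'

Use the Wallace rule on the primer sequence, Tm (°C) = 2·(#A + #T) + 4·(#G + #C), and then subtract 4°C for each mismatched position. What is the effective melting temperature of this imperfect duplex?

36°C

Primer base counts: A=7, T=5, G=5, C=2 → A+T=12, G+C=7
Perfect-match Tm = 2(12) + 4(7) = 24 + 28 = 52°C
Mismatches (positions where the bases are not complementary): 4 (at positions 7, 15, 17, 18)
Effective Tm = 52 − 4×4 = 52 − 16 = 36°C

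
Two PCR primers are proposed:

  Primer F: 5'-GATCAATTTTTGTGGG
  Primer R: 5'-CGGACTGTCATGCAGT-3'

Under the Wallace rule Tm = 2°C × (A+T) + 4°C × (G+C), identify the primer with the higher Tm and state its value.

Primer F: A+T=10, G+C=6 → Tm = 2(10)+4(6) = 44°C
Primer R: A+T=7, G+C=9 → Tm = 2(7)+4(9) = 50°C
44°C vs 50°C → primer R is higher.

Primer R, 50°C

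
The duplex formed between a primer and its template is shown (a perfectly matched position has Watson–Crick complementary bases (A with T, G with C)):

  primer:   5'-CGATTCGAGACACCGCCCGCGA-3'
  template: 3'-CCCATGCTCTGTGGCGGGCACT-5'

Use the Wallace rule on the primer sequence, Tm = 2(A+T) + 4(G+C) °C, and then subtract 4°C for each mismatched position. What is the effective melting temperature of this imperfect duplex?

58°C

Primer base counts: A=5, T=2, G=6, C=9 → A+T=7, G+C=15
Perfect-match Tm = 2(7) + 4(15) = 14 + 60 = 74°C
Mismatches (positions where the bases are not complementary): 4 (at positions 1, 3, 5, 20)
Effective Tm = 74 − 4×4 = 74 − 16 = 58°C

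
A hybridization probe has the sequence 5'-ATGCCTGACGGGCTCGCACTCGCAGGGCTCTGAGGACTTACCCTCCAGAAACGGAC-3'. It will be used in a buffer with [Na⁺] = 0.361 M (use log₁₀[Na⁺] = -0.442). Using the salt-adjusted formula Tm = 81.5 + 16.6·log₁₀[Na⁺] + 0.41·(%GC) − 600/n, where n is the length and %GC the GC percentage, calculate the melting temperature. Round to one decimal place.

Length n = 56. A=12, G=16, C=19, T=9
G+C = 35, so %GC = 35/56 × 100 = 62.5%
Salt term: 16.6 × (-0.442) = -7.337
GC term: 0.41 × 62.5 = 25.625; length term: −600/56 = −10.714
Tm = 81.5 + (-7.337) + 25.625 − 10.714 = 89.074 → 89.1°C

89.1°C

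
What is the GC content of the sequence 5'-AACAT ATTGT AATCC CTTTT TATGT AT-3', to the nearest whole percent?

22%

Counting bases: C=4, A=8, G=2, T=13
G+C = 2 + 4 = 6 out of 27 bases
%GC = 6/27 × 100 = 22.22% ≈ 22%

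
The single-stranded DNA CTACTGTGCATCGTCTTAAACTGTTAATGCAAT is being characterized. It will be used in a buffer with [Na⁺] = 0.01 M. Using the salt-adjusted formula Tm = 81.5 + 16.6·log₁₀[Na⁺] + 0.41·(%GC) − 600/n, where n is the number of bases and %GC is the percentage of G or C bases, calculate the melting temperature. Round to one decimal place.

Length n = 33. Counting bases: A=9, G=5, T=12, C=7
G+C = 12, so %GC = 12/33 × 100 = 36.364%
Salt term: 16.6 × (-2) = -33.2
GC term: 0.41 × 36.364 = 14.909; length term: −600/33 = −18.182
Tm = 81.5 + (-33.2) + 14.909 − 18.182 = 45.027 → 45.0°C

45.0°C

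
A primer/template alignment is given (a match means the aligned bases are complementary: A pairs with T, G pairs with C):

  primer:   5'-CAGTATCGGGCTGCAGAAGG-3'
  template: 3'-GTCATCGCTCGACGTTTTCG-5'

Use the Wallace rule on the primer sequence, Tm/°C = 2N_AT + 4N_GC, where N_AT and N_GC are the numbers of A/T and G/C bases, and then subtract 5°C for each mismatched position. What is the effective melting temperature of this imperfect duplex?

Primer base counts: A=5, T=3, G=8, C=4 → A+T=8, G+C=12
Perfect-match Tm = 2(8) + 4(12) = 16 + 48 = 64°C
Mismatches (positions where the bases are not complementary): 4 (at positions 6, 9, 16, 20)
Effective Tm = 64 − 4×5 = 64 − 20 = 44°C

44°C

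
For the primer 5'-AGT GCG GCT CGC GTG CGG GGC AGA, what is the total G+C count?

18

Counting bases: A=3, G=12, C=6, T=3
Total G or C: 12 + 6 = 18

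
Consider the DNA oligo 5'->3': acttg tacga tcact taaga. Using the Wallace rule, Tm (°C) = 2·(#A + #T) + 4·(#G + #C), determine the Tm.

Base counts: A=7, C=4, G=3, T=6
AT pairs contribute 13, GC pairs contribute 7.
Tm = 2×13 + 4×7 = 54°C

54°C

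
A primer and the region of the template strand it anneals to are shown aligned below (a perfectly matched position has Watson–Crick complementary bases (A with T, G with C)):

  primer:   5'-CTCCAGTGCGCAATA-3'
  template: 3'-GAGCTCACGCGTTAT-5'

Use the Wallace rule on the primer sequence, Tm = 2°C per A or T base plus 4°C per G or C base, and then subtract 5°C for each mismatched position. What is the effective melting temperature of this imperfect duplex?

41°C

Primer base counts: A=4, T=3, G=3, C=5 → A+T=7, G+C=8
Perfect-match Tm = 2(7) + 4(8) = 14 + 32 = 46°C
Mismatches (positions where the bases are not complementary): 1 (at position 4)
Effective Tm = 46 − 1×5 = 46 − 5 = 41°C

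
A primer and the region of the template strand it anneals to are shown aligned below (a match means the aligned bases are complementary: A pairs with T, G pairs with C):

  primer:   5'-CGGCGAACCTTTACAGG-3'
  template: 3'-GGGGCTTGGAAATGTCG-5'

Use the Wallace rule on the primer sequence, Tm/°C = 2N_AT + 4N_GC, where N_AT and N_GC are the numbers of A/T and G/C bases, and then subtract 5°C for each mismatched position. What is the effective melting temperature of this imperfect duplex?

Primer base counts: A=4, T=3, G=5, C=5 → A+T=7, G+C=10
Perfect-match Tm = 2(7) + 4(10) = 14 + 40 = 54°C
Mismatches (positions where the bases are not complementary): 3 (at positions 2, 3, 17)
Effective Tm = 54 − 3×5 = 54 − 15 = 39°C

39°C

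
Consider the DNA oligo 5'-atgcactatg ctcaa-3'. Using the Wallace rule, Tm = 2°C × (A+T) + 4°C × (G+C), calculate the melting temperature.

Counting bases: A=5, G=2, C=4, T=4
AT pairs contribute 9, GC pairs contribute 6.
Tm = 2(9) + 4(6) = 18 + 24 = 42°C

42°C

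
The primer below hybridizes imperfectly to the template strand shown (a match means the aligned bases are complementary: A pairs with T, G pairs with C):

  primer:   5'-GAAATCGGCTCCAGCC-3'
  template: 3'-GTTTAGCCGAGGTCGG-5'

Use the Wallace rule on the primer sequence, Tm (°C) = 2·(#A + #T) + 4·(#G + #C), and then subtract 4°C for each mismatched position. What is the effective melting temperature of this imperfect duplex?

48°C

Primer base counts: A=4, T=2, G=4, C=6 → A+T=6, G+C=10
Perfect-match Tm = 2(6) + 4(10) = 12 + 40 = 52°C
Mismatches (positions where the bases are not complementary): 1 (at position 1)
Effective Tm = 52 − 1×4 = 52 − 4 = 48°C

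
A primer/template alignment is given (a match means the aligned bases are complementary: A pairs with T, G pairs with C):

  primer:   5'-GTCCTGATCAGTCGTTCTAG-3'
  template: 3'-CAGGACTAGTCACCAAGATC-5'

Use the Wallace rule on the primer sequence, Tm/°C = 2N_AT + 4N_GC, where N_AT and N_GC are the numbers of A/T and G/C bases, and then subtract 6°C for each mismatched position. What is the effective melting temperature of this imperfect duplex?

Primer base counts: A=3, T=7, G=5, C=5 → A+T=10, G+C=10
Perfect-match Tm = 2(10) + 4(10) = 20 + 40 = 60°C
Mismatches (positions where the bases are not complementary): 1 (at position 13)
Effective Tm = 60 − 1×6 = 60 − 6 = 54°C

54°C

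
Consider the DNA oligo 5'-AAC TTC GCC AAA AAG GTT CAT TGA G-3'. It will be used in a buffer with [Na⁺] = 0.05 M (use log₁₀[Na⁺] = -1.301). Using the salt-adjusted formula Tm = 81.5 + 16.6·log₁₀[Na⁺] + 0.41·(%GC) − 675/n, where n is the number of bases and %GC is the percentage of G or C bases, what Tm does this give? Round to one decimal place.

49.3°C

Length n = 25. A=9, T=6, G=5, C=5
G+C = 10, so %GC = 10/25 × 100 = 40%
Salt term: 16.6 × (-1.301) = -21.597
GC term: 0.41 × 40 = 16.4; length term: −675/25 = −27
Tm = 81.5 + (-21.597) + 16.4 − 27 = 49.303 → 49.3°C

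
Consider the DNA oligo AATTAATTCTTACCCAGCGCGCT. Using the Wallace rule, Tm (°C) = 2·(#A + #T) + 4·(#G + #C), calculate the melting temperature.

66°C

Scanning the sequence gives A=6, T=7, C=7, G=3.
AT pairs contribute 13, GC pairs contribute 10.
Tm = 2×13 + 4×10 = 66°C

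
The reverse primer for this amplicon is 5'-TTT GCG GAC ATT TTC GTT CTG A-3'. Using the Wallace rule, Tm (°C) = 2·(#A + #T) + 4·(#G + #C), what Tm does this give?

Scanning the sequence gives A=3, C=4, T=10, G=5.
A+T = 13, G+C = 9
Tm = 2(13) + 4(9) = 26 + 36 = 62°C

62°C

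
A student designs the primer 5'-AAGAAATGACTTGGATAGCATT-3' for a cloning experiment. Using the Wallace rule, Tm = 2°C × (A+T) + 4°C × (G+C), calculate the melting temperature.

Base counts: T=6, G=5, C=2, A=9
AT pairs contribute 15, GC pairs contribute 7.
Tm = 4·7 + 2·15 = 28 + 30 = 58°C

58°C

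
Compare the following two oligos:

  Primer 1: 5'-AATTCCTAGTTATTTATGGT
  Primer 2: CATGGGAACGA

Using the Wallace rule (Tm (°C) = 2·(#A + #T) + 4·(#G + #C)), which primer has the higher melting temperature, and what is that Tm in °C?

Primer 1, 50°C

Primer 1: A+T=15, G+C=5 → Tm = 2(15)+4(5) = 50°C
Primer 2: A+T=5, G+C=6 → Tm = 2(5)+4(6) = 34°C
50°C vs 34°C → primer 1 is higher.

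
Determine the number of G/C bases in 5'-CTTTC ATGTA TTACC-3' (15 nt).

Base counts: T=7, G=1, C=4, A=3
G+C = 1 + 4 = 5

5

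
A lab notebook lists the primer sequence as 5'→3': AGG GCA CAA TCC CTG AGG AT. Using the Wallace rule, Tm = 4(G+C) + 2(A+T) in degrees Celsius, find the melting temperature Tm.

Base counts: A=6, T=3, C=5, G=6
AT pairs contribute 9, GC pairs contribute 11.
Tm = 2(9) + 4(11) = 18 + 44 = 62°C

62°C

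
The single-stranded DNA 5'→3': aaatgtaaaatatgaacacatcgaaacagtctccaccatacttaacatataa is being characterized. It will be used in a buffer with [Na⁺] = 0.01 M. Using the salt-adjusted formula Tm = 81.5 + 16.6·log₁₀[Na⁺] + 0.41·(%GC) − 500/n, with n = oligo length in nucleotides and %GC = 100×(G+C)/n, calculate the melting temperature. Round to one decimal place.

Length n = 52. C=11, G=4, T=12, A=25
G+C = 15, so %GC = 15/52 × 100 = 28.846%
Salt term: 16.6 × (-2) = -33.2
GC term: 0.41 × 28.846 = 11.827; length term: −500/52 = −9.615
Tm = 81.5 + (-33.2) + 11.827 − 9.615 = 50.512 → 50.5°C

50.5°C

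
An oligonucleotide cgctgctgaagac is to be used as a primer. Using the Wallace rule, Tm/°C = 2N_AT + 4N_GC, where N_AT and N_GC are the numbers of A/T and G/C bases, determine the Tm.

42°C

Counting bases: C=4, G=4, A=3, T=2
AT pairs contribute 5, GC pairs contribute 8.
Tm = 4·8 + 2·5 = 32 + 10 = 42°C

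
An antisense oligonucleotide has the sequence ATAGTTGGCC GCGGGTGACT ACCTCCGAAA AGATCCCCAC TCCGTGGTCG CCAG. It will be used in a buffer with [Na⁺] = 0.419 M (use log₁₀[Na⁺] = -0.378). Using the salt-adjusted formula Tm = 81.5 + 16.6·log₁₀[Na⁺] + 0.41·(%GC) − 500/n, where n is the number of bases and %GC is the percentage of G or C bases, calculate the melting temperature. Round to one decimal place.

Length n = 54. Scanning the sequence gives A=11, C=18, G=15, T=10.
G+C = 33, so %GC = 33/54 × 100 = 61.111%
Salt term: 16.6 × (-0.378) = -6.275
GC term: 0.41 × 61.111 = 25.056; length term: −500/54 = −9.259
Tm = 81.5 + (-6.275) + 25.056 − 9.259 = 91.022 → 91.0°C

91.0°C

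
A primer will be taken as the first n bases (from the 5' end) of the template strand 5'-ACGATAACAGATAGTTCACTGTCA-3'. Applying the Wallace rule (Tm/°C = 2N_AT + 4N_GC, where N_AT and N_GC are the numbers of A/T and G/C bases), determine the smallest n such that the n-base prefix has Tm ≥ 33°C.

n = 13

First 12 bases: ACGATAACAGAT → Tm = 32°C (< 33°C)
First 13 bases: ACGATAACAGATA → Tm = 34°C (≥ 33°C)
Each additional base adds 2°C (A/T) or 4°C (G/C), so Tm is non-decreasing in n; n = 13 is the first length to reach 33°C.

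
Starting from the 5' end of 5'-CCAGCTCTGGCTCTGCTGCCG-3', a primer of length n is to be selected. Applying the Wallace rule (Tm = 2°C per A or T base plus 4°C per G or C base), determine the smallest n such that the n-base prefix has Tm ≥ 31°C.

First 9 bases: CCAGCTCTG → Tm = 30°C (< 31°C)
First 10 bases: CCAGCTCTGG → Tm = 34°C (≥ 31°C)
Since every base adds ≥2°C, Tm only increases with n, so the threshold is first crossed at n = 10.

n = 10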